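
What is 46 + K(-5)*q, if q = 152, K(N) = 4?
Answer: 654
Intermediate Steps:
46 + K(-5)*q = 46 + 4*152 = 46 + 608 = 654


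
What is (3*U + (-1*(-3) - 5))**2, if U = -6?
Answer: 400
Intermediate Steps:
(3*U + (-1*(-3) - 5))**2 = (3*(-6) + (-1*(-3) - 5))**2 = (-18 + (3 - 5))**2 = (-18 - 2)**2 = (-20)**2 = 400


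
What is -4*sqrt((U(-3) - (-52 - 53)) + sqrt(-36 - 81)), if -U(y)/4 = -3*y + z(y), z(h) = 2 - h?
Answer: -4*sqrt(49 + 3*I*sqrt(13)) ≈ -28.168 - 3.072*I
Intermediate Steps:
U(y) = -8 + 16*y (U(y) = -4*(-3*y + (2 - y)) = -4*(2 - 4*y) = -8 + 16*y)
-4*sqrt((U(-3) - (-52 - 53)) + sqrt(-36 - 81)) = -4*sqrt(((-8 + 16*(-3)) - (-52 - 53)) + sqrt(-36 - 81)) = -4*sqrt(((-8 - 48) - 1*(-105)) + sqrt(-117)) = -4*sqrt((-56 + 105) + 3*I*sqrt(13)) = -4*sqrt(49 + 3*I*sqrt(13))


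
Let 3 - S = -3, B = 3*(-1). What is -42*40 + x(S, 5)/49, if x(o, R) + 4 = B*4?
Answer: -82336/49 ≈ -1680.3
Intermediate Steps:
B = -3
S = 6 (S = 3 - 1*(-3) = 3 + 3 = 6)
x(o, R) = -16 (x(o, R) = -4 - 3*4 = -4 - 12 = -16)
-42*40 + x(S, 5)/49 = -42*40 - 16/49 = -1680 - 16*1/49 = -1680 - 16/49 = -82336/49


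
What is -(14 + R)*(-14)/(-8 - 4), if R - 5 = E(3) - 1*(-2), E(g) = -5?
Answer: -56/3 ≈ -18.667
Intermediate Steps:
R = 2 (R = 5 + (-5 - 1*(-2)) = 5 + (-5 + 2) = 5 - 3 = 2)
-(14 + R)*(-14)/(-8 - 4) = -(14 + 2)*(-14)/(-8 - 4) = -16*(-14)/(-12) = -(-224)*(-1)/12 = -1*56/3 = -56/3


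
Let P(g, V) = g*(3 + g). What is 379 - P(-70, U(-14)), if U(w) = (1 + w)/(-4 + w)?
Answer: -4311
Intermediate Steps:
U(w) = (1 + w)/(-4 + w)
379 - P(-70, U(-14)) = 379 - (-70)*(3 - 70) = 379 - (-70)*(-67) = 379 - 1*4690 = 379 - 4690 = -4311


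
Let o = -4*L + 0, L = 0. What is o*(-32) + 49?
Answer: 49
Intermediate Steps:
o = 0 (o = -4*0 + 0 = 0 + 0 = 0)
o*(-32) + 49 = 0*(-32) + 49 = 0 + 49 = 49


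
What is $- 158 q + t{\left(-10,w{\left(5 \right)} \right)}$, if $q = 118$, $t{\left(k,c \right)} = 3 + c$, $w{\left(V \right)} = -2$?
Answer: $-18643$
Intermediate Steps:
$- 158 q + t{\left(-10,w{\left(5 \right)} \right)} = \left(-158\right) 118 + \left(3 - 2\right) = -18644 + 1 = -18643$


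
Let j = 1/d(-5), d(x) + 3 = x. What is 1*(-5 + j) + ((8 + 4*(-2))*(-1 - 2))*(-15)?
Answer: -41/8 ≈ -5.1250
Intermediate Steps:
d(x) = -3 + x
j = -1/8 (j = 1/(-3 - 5) = 1/(-8) = 1*(-1/8) = -1/8 ≈ -0.12500)
1*(-5 + j) + ((8 + 4*(-2))*(-1 - 2))*(-15) = 1*(-5 - 1/8) + ((8 + 4*(-2))*(-1 - 2))*(-15) = 1*(-41/8) + ((8 - 8)*(-3))*(-15) = -41/8 + (0*(-3))*(-15) = -41/8 + 0*(-15) = -41/8 + 0 = -41/8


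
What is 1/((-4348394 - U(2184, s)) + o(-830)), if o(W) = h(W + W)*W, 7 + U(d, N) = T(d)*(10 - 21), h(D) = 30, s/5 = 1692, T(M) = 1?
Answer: -1/4373276 ≈ -2.2866e-7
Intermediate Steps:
s = 8460 (s = 5*1692 = 8460)
U(d, N) = -18 (U(d, N) = -7 + 1*(10 - 21) = -7 + 1*(-11) = -7 - 11 = -18)
o(W) = 30*W
1/((-4348394 - U(2184, s)) + o(-830)) = 1/((-4348394 - 1*(-18)) + 30*(-830)) = 1/((-4348394 + 18) - 24900) = 1/(-4348376 - 24900) = 1/(-4373276) = -1/4373276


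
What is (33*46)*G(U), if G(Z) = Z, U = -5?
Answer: -7590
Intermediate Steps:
(33*46)*G(U) = (33*46)*(-5) = 1518*(-5) = -7590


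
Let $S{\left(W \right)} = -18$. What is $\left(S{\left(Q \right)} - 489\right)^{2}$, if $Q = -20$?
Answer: $257049$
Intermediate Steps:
$\left(S{\left(Q \right)} - 489\right)^{2} = \left(-18 - 489\right)^{2} = \left(-507\right)^{2} = 257049$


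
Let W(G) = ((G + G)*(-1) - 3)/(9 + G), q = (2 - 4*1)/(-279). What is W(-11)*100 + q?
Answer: -265048/279 ≈ -949.99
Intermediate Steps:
q = 2/279 (q = (2 - 4)*(-1/279) = -2*(-1/279) = 2/279 ≈ 0.0071685)
W(G) = (-3 - 2*G)/(9 + G) (W(G) = ((2*G)*(-1) - 3)/(9 + G) = (-2*G - 3)/(9 + G) = (-3 - 2*G)/(9 + G))
W(-11)*100 + q = ((-3 - 2*(-11))/(9 - 11))*100 + 2/279 = ((-3 + 22)/(-2))*100 + 2/279 = -½*19*100 + 2/279 = -19/2*100 + 2/279 = -950 + 2/279 = -265048/279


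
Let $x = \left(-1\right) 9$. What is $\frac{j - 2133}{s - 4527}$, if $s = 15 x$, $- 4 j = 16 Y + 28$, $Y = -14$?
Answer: $\frac{1042}{2331} \approx 0.44702$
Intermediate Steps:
$x = -9$
$j = 49$ ($j = - \frac{16 \left(-14\right) + 28}{4} = - \frac{-224 + 28}{4} = \left(- \frac{1}{4}\right) \left(-196\right) = 49$)
$s = -135$ ($s = 15 \left(-9\right) = -135$)
$\frac{j - 2133}{s - 4527} = \frac{49 - 2133}{-135 - 4527} = - \frac{2084}{-4662} = \left(-2084\right) \left(- \frac{1}{4662}\right) = \frac{1042}{2331}$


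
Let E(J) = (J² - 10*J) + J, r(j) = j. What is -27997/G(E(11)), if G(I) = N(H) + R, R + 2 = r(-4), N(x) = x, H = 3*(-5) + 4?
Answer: 27997/17 ≈ 1646.9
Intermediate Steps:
H = -11 (H = -15 + 4 = -11)
R = -6 (R = -2 - 4 = -6)
E(J) = J² - 9*J
G(I) = -17 (G(I) = -11 - 6 = -17)
-27997/G(E(11)) = -27997/(-17) = -27997*(-1/17) = 27997/17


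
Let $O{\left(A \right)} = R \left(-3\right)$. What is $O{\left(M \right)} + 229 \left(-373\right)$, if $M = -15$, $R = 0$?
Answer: $-85417$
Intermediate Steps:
$O{\left(A \right)} = 0$ ($O{\left(A \right)} = 0 \left(-3\right) = 0$)
$O{\left(M \right)} + 229 \left(-373\right) = 0 + 229 \left(-373\right) = 0 - 85417 = -85417$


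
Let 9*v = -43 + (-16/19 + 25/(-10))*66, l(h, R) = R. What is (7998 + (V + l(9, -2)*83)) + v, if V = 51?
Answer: 1342985/171 ≈ 7853.7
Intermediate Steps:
v = -5008/171 (v = (-43 + (-16/19 + 25/(-10))*66)/9 = (-43 + (-16*1/19 + 25*(-⅒))*66)/9 = (-43 + (-16/19 - 5/2)*66)/9 = (-43 - 127/38*66)/9 = (-43 - 4191/19)/9 = (⅑)*(-5008/19) = -5008/171 ≈ -29.287)
(7998 + (V + l(9, -2)*83)) + v = (7998 + (51 - 2*83)) - 5008/171 = (7998 + (51 - 166)) - 5008/171 = (7998 - 115) - 5008/171 = 7883 - 5008/171 = 1342985/171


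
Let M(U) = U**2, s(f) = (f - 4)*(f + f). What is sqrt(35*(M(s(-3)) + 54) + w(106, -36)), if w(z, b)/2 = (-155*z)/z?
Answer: 2*sqrt(15830) ≈ 251.63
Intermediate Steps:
s(f) = 2*f*(-4 + f) (s(f) = (-4 + f)*(2*f) = 2*f*(-4 + f))
w(z, b) = -310 (w(z, b) = 2*((-155*z)/z) = 2*(-155) = -310)
sqrt(35*(M(s(-3)) + 54) + w(106, -36)) = sqrt(35*((2*(-3)*(-4 - 3))**2 + 54) - 310) = sqrt(35*((2*(-3)*(-7))**2 + 54) - 310) = sqrt(35*(42**2 + 54) - 310) = sqrt(35*(1764 + 54) - 310) = sqrt(35*1818 - 310) = sqrt(63630 - 310) = sqrt(63320) = 2*sqrt(15830)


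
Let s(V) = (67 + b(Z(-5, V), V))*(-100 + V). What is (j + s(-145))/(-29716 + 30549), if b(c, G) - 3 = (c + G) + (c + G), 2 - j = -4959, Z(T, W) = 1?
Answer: 58371/833 ≈ 70.073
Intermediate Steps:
j = 4961 (j = 2 - 1*(-4959) = 2 + 4959 = 4961)
b(c, G) = 3 + 2*G + 2*c (b(c, G) = 3 + ((c + G) + (c + G)) = 3 + ((G + c) + (G + c)) = 3 + (2*G + 2*c) = 3 + 2*G + 2*c)
s(V) = (-100 + V)*(72 + 2*V) (s(V) = (67 + (3 + 2*V + 2*1))*(-100 + V) = (67 + (3 + 2*V + 2))*(-100 + V) = (67 + (5 + 2*V))*(-100 + V) = (72 + 2*V)*(-100 + V) = (-100 + V)*(72 + 2*V))
(j + s(-145))/(-29716 + 30549) = (4961 + (-7200 - 128*(-145) + 2*(-145)**2))/(-29716 + 30549) = (4961 + (-7200 + 18560 + 2*21025))/833 = (4961 + (-7200 + 18560 + 42050))*(1/833) = (4961 + 53410)*(1/833) = 58371*(1/833) = 58371/833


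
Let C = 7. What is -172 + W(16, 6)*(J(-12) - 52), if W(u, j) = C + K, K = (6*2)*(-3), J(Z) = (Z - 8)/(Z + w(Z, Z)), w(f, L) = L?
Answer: 7871/6 ≈ 1311.8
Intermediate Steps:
J(Z) = (-8 + Z)/(2*Z) (J(Z) = (Z - 8)/(Z + Z) = (-8 + Z)/((2*Z)) = (-8 + Z)*(1/(2*Z)) = (-8 + Z)/(2*Z))
K = -36 (K = 12*(-3) = -36)
W(u, j) = -29 (W(u, j) = 7 - 36 = -29)
-172 + W(16, 6)*(J(-12) - 52) = -172 - 29*((½)*(-8 - 12)/(-12) - 52) = -172 - 29*((½)*(-1/12)*(-20) - 52) = -172 - 29*(⅚ - 52) = -172 - 29*(-307/6) = -172 + 8903/6 = 7871/6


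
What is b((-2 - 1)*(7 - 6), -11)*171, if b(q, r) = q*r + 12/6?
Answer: 5985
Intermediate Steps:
b(q, r) = 2 + q*r (b(q, r) = q*r + 12*(⅙) = q*r + 2 = 2 + q*r)
b((-2 - 1)*(7 - 6), -11)*171 = (2 + ((-2 - 1)*(7 - 6))*(-11))*171 = (2 - 3*1*(-11))*171 = (2 - 3*(-11))*171 = (2 + 33)*171 = 35*171 = 5985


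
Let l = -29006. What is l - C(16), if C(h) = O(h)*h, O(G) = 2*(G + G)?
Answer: -30030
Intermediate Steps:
O(G) = 4*G (O(G) = 2*(2*G) = 4*G)
C(h) = 4*h² (C(h) = (4*h)*h = 4*h²)
l - C(16) = -29006 - 4*16² = -29006 - 4*256 = -29006 - 1*1024 = -29006 - 1024 = -30030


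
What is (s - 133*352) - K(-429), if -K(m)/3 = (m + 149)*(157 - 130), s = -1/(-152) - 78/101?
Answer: -1066914347/15352 ≈ -69497.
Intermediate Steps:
s = -11755/15352 (s = -1*(-1/152) - 78*1/101 = 1/152 - 78/101 = -11755/15352 ≈ -0.76570)
K(m) = -12069 - 81*m (K(m) = -3*(m + 149)*(157 - 130) = -3*(149 + m)*27 = -3*(4023 + 27*m) = -12069 - 81*m)
(s - 133*352) - K(-429) = (-11755/15352 - 133*352) - (-12069 - 81*(-429)) = (-11755/15352 - 46816) - (-12069 + 34749) = -718730987/15352 - 1*22680 = -718730987/15352 - 22680 = -1066914347/15352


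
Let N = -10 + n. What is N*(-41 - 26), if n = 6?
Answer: 268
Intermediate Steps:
N = -4 (N = -10 + 6 = -4)
N*(-41 - 26) = -4*(-41 - 26) = -4*(-67) = 268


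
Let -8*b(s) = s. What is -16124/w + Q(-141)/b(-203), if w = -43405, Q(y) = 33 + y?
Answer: -34228748/8811215 ≈ -3.8847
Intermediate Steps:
b(s) = -s/8
-16124/w + Q(-141)/b(-203) = -16124/(-43405) + (33 - 141)/((-⅛*(-203))) = -16124*(-1/43405) - 108/203/8 = 16124/43405 - 108*8/203 = 16124/43405 - 864/203 = -34228748/8811215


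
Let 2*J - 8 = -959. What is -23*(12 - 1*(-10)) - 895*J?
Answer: 850133/2 ≈ 4.2507e+5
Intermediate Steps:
J = -951/2 (J = 4 + (1/2)*(-959) = 4 - 959/2 = -951/2 ≈ -475.50)
-23*(12 - 1*(-10)) - 895*J = -23*(12 - 1*(-10)) - 895*(-951/2) = -23*(12 + 10) + 851145/2 = -23*22 + 851145/2 = -506 + 851145/2 = 850133/2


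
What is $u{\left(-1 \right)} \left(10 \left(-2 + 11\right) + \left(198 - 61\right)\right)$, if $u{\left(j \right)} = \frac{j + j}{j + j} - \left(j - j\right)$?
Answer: $227$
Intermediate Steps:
$u{\left(j \right)} = 1$ ($u{\left(j \right)} = \frac{2 j}{2 j} - 0 = 2 j \frac{1}{2 j} + 0 = 1 + 0 = 1$)
$u{\left(-1 \right)} \left(10 \left(-2 + 11\right) + \left(198 - 61\right)\right) = 1 \left(10 \left(-2 + 11\right) + \left(198 - 61\right)\right) = 1 \left(10 \cdot 9 + 137\right) = 1 \left(90 + 137\right) = 1 \cdot 227 = 227$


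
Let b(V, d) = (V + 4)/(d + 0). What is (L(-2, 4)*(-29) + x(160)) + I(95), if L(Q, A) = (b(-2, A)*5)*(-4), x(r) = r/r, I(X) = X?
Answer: 386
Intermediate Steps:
x(r) = 1
b(V, d) = (4 + V)/d
L(Q, A) = -40/A (L(Q, A) = (((4 - 2)/A)*5)*(-4) = ((2/A)*5)*(-4) = (10/A)*(-4) = -40/A)
(L(-2, 4)*(-29) + x(160)) + I(95) = (-40/4*(-29) + 1) + 95 = (-40*¼*(-29) + 1) + 95 = (-10*(-29) + 1) + 95 = (290 + 1) + 95 = 291 + 95 = 386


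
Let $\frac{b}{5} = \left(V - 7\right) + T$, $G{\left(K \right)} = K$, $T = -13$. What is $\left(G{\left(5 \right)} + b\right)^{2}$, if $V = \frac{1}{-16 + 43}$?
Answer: $\frac{6553600}{729} \approx 8989.8$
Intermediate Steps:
$V = \frac{1}{27} \approx 0.037037$
$b = - \frac{2695}{27}$ ($b = 5 \left(\left(\frac{1}{27} - 7\right) - 13\right) = 5 \left(- \frac{188}{27} - 13\right) = 5 \left(- \frac{539}{27}\right) = - \frac{2695}{27} \approx -99.815$)
$\left(G{\left(5 \right)} + b\right)^{2} = \left(5 - \frac{2695}{27}\right)^{2} = \left(- \frac{2560}{27}\right)^{2} = \frac{6553600}{729}$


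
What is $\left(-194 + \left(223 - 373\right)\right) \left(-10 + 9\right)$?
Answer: $344$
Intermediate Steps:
$\left(-194 + \left(223 - 373\right)\right) \left(-10 + 9\right) = \left(-194 - 150\right) \left(-1\right) = \left(-344\right) \left(-1\right) = 344$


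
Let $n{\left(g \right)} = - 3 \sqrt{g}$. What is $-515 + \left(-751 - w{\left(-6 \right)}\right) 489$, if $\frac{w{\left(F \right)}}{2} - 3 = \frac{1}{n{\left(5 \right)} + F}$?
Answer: $-371340 + 326 \sqrt{5} \approx -3.7061 \cdot 10^{5}$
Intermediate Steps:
$w{\left(F \right)} = 6 + \frac{2}{F - 3 \sqrt{5}}$ ($w{\left(F \right)} = 6 + \frac{2}{- 3 \sqrt{5} + F} = 6 + \frac{2}{F - 3 \sqrt{5}}$)
$-515 + \left(-751 - w{\left(-6 \right)}\right) 489 = -515 + \left(-751 - \frac{2 \left(1 - 9 \sqrt{5} + 3 \left(-6\right)\right)}{-6 - 3 \sqrt{5}}\right) 489 = -515 + \left(-751 - \frac{2 \left(1 - 9 \sqrt{5} - 18\right)}{-6 - 3 \sqrt{5}}\right) 489 = -515 + \left(-751 - \frac{2 \left(-17 - 9 \sqrt{5}\right)}{-6 - 3 \sqrt{5}}\right) 489 = -515 - \left(367239 + \frac{978 \left(-17 - 9 \sqrt{5}\right)}{-6 - 3 \sqrt{5}}\right) = -367754 - \frac{978 \left(-17 - 9 \sqrt{5}\right)}{-6 - 3 \sqrt{5}}$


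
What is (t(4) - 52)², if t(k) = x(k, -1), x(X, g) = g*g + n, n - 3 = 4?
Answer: 1936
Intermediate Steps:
n = 7 (n = 3 + 4 = 7)
x(X, g) = 7 + g² (x(X, g) = g*g + 7 = g² + 7 = 7 + g²)
t(k) = 8 (t(k) = 7 + (-1)² = 7 + 1 = 8)
(t(4) - 52)² = (8 - 52)² = (-44)² = 1936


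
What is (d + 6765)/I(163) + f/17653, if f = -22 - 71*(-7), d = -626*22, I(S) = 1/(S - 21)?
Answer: -17564628607/17653 ≈ -9.9499e+5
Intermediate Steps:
I(S) = 1/(-21 + S)
d = -13772
f = 475 (f = -22 + 497 = 475)
(d + 6765)/I(163) + f/17653 = (-13772 + 6765)/(1/(-21 + 163)) + 475/17653 = -7007/(1/142) + 475*(1/17653) = -7007/1/142 + 475/17653 = -7007*142 + 475/17653 = -994994 + 475/17653 = -17564628607/17653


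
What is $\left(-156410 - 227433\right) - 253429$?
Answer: $-637272$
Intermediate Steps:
$\left(-156410 - 227433\right) - 253429 = -383843 - 253429 = -637272$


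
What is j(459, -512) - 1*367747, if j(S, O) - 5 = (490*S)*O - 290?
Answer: -115521952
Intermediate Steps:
j(S, O) = -285 + 490*O*S (j(S, O) = 5 + ((490*S)*O - 290) = 5 + (490*O*S - 290) = 5 + (-290 + 490*O*S) = -285 + 490*O*S)
j(459, -512) - 1*367747 = (-285 + 490*(-512)*459) - 1*367747 = (-285 - 115153920) - 367747 = -115154205 - 367747 = -115521952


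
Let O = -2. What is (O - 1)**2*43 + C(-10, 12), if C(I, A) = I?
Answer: 377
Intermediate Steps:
(O - 1)**2*43 + C(-10, 12) = (-2 - 1)**2*43 - 10 = (-3)**2*43 - 10 = 9*43 - 10 = 387 - 10 = 377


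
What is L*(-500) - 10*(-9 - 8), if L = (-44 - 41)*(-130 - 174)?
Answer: -12919830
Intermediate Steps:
L = 25840 (L = -85*(-304) = 25840)
L*(-500) - 10*(-9 - 8) = 25840*(-500) - 10*(-9 - 8) = -12920000 - 10*(-17) = -12920000 + 170 = -12919830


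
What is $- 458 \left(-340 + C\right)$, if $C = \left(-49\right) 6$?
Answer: $290372$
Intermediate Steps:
$C = -294$
$- 458 \left(-340 + C\right) = - 458 \left(-340 - 294\right) = \left(-458\right) \left(-634\right) = 290372$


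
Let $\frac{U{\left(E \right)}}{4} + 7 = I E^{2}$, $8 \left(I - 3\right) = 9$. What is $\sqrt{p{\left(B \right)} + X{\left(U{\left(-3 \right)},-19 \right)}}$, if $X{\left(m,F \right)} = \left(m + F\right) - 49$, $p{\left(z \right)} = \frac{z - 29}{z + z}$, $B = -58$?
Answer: $\frac{\sqrt{213}}{2} \approx 7.2973$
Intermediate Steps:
$I = \frac{33}{8}$ ($I = 3 + \frac{1}{8} \cdot 9 = 3 + \frac{9}{8} = \frac{33}{8} \approx 4.125$)
$p{\left(z \right)} = \frac{-29 + z}{2 z}$
$U{\left(E \right)} = -28 + \frac{33 E^{2}}{2}$ ($U{\left(E \right)} = -28 + 4 \frac{33 E^{2}}{8} = -28 + \frac{33 E^{2}}{2}$)
$X{\left(m,F \right)} = -49 + F + m$ ($X{\left(m,F \right)} = \left(F + m\right) - 49 = -49 + F + m$)
$\sqrt{p{\left(B \right)} + X{\left(U{\left(-3 \right)},-19 \right)}} = \sqrt{\frac{-29 - 58}{2 \left(-58\right)} - \left(96 - \frac{297}{2}\right)} = \sqrt{\frac{1}{2} \left(- \frac{1}{58}\right) \left(-87\right) - - \frac{105}{2}} = \sqrt{\frac{3}{4} - - \frac{105}{2}} = \sqrt{\frac{3}{4} + \frac{105}{2}} = \sqrt{\frac{213}{4}} = \frac{\sqrt{213}}{2}$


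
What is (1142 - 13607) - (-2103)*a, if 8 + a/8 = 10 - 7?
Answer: -96585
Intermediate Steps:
a = -40 (a = -64 + 8*(10 - 7) = -64 + 8*3 = -64 + 24 = -40)
(1142 - 13607) - (-2103)*a = (1142 - 13607) - (-2103)*(-40) = -12465 - 1*84120 = -12465 - 84120 = -96585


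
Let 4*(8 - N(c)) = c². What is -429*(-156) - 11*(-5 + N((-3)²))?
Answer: 268455/4 ≈ 67114.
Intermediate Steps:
N(c) = 8 - c²/4
-429*(-156) - 11*(-5 + N((-3)²)) = -429*(-156) - 11*(-5 + (8 - ((-3)²)²/4)) = 66924 - 11*(-5 + (8 - ¼*9²)) = 66924 - 11*(-5 + (8 - ¼*81)) = 66924 - 11*(-5 + (8 - 81/4)) = 66924 - 11*(-5 - 49/4) = 66924 - 11*(-69/4) = 66924 + 759/4 = 268455/4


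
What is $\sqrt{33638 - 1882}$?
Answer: $2 \sqrt{7939} \approx 178.2$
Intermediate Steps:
$\sqrt{33638 - 1882} = \sqrt{31756} = 2 \sqrt{7939}$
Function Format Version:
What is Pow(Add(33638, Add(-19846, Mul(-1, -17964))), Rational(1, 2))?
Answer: Mul(2, Pow(7939, Rational(1, 2))) ≈ 178.20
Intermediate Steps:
Pow(Add(33638, Add(-19846, Mul(-1, -17964))), Rational(1, 2)) = Pow(Add(33638, Add(-19846, 17964)), Rational(1, 2)) = Pow(Add(33638, -1882), Rational(1, 2)) = Pow(31756, Rational(1, 2)) = Mul(2, Pow(7939, Rational(1, 2)))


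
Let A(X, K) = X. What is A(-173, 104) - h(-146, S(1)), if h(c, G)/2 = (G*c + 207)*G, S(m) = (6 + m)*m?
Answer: 11237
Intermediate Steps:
S(m) = m*(6 + m)
h(c, G) = 2*G*(207 + G*c) (h(c, G) = 2*((G*c + 207)*G) = 2*((207 + G*c)*G) = 2*(G*(207 + G*c)) = 2*G*(207 + G*c))
A(-173, 104) - h(-146, S(1)) = -173 - 2*1*(6 + 1)*(207 + (1*(6 + 1))*(-146)) = -173 - 2*1*7*(207 + (1*7)*(-146)) = -173 - 2*7*(207 + 7*(-146)) = -173 - 2*7*(207 - 1022) = -173 - 2*7*(-815) = -173 - 1*(-11410) = -173 + 11410 = 11237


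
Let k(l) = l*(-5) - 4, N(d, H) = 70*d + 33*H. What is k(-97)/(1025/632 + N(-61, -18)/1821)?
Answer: -553569432/1207523 ≈ -458.43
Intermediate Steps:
N(d, H) = 33*H + 70*d
k(l) = -4 - 5*l (k(l) = -5*l - 4 = -4 - 5*l)
k(-97)/(1025/632 + N(-61, -18)/1821) = (-4 - 5*(-97))/(1025/632 + (33*(-18) + 70*(-61))/1821) = (-4 + 485)/(1025*(1/632) + (-594 - 4270)*(1/1821)) = 481/(1025/632 - 4864*1/1821) = 481/(1025/632 - 4864/1821) = 481/(-1207523/1150872) = 481*(-1150872/1207523) = -553569432/1207523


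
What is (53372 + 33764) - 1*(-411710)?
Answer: 498846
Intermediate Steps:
(53372 + 33764) - 1*(-411710) = 87136 + 411710 = 498846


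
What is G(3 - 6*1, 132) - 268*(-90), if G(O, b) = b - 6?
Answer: 24246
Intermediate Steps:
G(O, b) = -6 + b
G(3 - 6*1, 132) - 268*(-90) = (-6 + 132) - 268*(-90) = 126 + 24120 = 24246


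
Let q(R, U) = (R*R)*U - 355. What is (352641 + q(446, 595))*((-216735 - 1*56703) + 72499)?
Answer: -23852927360334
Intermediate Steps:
q(R, U) = -355 + U*R² (q(R, U) = R²*U - 355 = U*R² - 355 = -355 + U*R²)
(352641 + q(446, 595))*((-216735 - 1*56703) + 72499) = (352641 + (-355 + 595*446²))*((-216735 - 1*56703) + 72499) = (352641 + (-355 + 595*198916))*((-216735 - 56703) + 72499) = (352641 + (-355 + 118355020))*(-273438 + 72499) = (352641 + 118354665)*(-200939) = 118707306*(-200939) = -23852927360334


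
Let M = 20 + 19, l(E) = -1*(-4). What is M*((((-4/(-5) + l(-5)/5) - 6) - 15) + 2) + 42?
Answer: -3183/5 ≈ -636.60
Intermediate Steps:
l(E) = 4
M = 39
M*((((-4/(-5) + l(-5)/5) - 6) - 15) + 2) + 42 = 39*((((-4/(-5) + 4/5) - 6) - 15) + 2) + 42 = 39*((((-4*(-1/5) + 4*(1/5)) - 6) - 15) + 2) + 42 = 39*((((4/5 + 4/5) - 6) - 15) + 2) + 42 = 39*(((8/5 - 6) - 15) + 2) + 42 = 39*((-22/5 - 15) + 2) + 42 = 39*(-97/5 + 2) + 42 = 39*(-87/5) + 42 = -3393/5 + 42 = -3183/5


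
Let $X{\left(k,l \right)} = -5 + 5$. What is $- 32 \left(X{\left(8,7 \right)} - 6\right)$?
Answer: $192$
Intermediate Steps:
$X{\left(k,l \right)} = 0$
$- 32 \left(X{\left(8,7 \right)} - 6\right) = - 32 \left(0 - 6\right) = \left(-32\right) \left(-6\right) = 192$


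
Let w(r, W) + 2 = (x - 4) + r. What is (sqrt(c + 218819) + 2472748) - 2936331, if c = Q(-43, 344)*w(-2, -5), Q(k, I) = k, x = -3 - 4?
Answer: -463583 + 2*sqrt(54866) ≈ -4.6311e+5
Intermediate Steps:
x = -7
w(r, W) = -13 + r (w(r, W) = -2 + ((-7 - 4) + r) = -2 + (-11 + r) = -13 + r)
c = 645 (c = -43*(-13 - 2) = -43*(-15) = 645)
(sqrt(c + 218819) + 2472748) - 2936331 = (sqrt(645 + 218819) + 2472748) - 2936331 = (sqrt(219464) + 2472748) - 2936331 = (2*sqrt(54866) + 2472748) - 2936331 = (2472748 + 2*sqrt(54866)) - 2936331 = -463583 + 2*sqrt(54866)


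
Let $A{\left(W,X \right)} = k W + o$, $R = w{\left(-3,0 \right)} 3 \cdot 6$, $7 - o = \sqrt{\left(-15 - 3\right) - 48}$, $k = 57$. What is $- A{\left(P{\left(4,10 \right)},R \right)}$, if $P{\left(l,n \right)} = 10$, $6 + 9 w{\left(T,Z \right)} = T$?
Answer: $-577 + i \sqrt{66} \approx -577.0 + 8.124 i$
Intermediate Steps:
$w{\left(T,Z \right)} = - \frac{2}{3} + \frac{T}{9}$
$o = 7 - i \sqrt{66}$ ($o = 7 - \sqrt{\left(-15 - 3\right) - 48} = 7 - \sqrt{-18 - 48} = 7 - \sqrt{-66} = 7 - i \sqrt{66} \approx 7.0 - 8.124 i$)
$R = -18$ ($R = \left(- \frac{2}{3} + \frac{1}{9} \left(-3\right)\right) 3 \cdot 6 = \left(- \frac{2}{3} - \frac{1}{3}\right) 3 \cdot 6 = \left(-1\right) 3 \cdot 6 = \left(-3\right) 6 = -18$)
$A{\left(W,X \right)} = 7 + 57 W - i \sqrt{66}$ ($A{\left(W,X \right)} = 57 W + \left(7 - i \sqrt{66}\right) = 7 + 57 W - i \sqrt{66}$)
$- A{\left(P{\left(4,10 \right)},R \right)} = - (7 + 57 \cdot 10 - i \sqrt{66}) = - (7 + 570 - i \sqrt{66}) = - (577 - i \sqrt{66}) = -577 + i \sqrt{66}$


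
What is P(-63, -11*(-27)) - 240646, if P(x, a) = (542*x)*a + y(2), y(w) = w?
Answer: -10382006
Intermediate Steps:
P(x, a) = 2 + 542*a*x (P(x, a) = (542*x)*a + 2 = 542*a*x + 2 = 2 + 542*a*x)
P(-63, -11*(-27)) - 240646 = (2 + 542*(-11*(-27))*(-63)) - 240646 = (2 + 542*297*(-63)) - 240646 = (2 - 10141362) - 240646 = -10141360 - 240646 = -10382006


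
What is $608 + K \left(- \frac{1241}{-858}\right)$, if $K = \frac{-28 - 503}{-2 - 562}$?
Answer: $\frac{32764163}{53768} \approx 609.36$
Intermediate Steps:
$K = \frac{177}{188}$ ($K = - \frac{531}{-564} = \left(-531\right) \left(- \frac{1}{564}\right) = \frac{177}{188} \approx 0.94149$)
$608 + K \left(- \frac{1241}{-858}\right) = 608 + \frac{177 \left(- \frac{1241}{-858}\right)}{188} = 608 + \frac{177 \left(\left(-1241\right) \left(- \frac{1}{858}\right)\right)}{188} = 608 + \frac{177}{188} \cdot \frac{1241}{858} = 608 + \frac{73219}{53768} = \frac{32764163}{53768}$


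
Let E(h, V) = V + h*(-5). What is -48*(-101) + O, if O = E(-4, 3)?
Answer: 4871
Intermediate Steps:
E(h, V) = V - 5*h
O = 23 (O = 3 - 5*(-4) = 3 + 20 = 23)
-48*(-101) + O = -48*(-101) + 23 = 4848 + 23 = 4871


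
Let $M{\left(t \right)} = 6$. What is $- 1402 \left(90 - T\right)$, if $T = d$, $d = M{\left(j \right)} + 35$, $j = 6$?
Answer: $-68698$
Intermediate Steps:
$d = 41$ ($d = 6 + 35 = 41$)
$T = 41$
$- 1402 \left(90 - T\right) = - 1402 \left(90 - 41\right) = \left(-1402\right) 49 = -68698$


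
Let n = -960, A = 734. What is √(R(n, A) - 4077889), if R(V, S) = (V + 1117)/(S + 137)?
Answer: 3*I*√343739294678/871 ≈ 2019.4*I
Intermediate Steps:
R(V, S) = (1117 + V)/(137 + S)
√(R(n, A) - 4077889) = √((1117 - 960)/(137 + 734) - 4077889) = √(157/871 - 4077889) = √(-3551841162/871) = 3*I*√343739294678/871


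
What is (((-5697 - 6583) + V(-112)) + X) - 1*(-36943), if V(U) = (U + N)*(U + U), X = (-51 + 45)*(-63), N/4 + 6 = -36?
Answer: 87761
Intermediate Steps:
N = -168 (N = -24 + 4*(-36) = -24 - 144 = -168)
X = 378 (X = -6*(-63) = 378)
V(U) = 2*U*(-168 + U) (V(U) = (U - 168)*(U + U) = (-168 + U)*(2*U) = 2*U*(-168 + U))
(((-5697 - 6583) + V(-112)) + X) - 1*(-36943) = (((-5697 - 6583) + 2*(-112)*(-168 - 112)) + 378) - 1*(-36943) = ((-12280 + 2*(-112)*(-280)) + 378) + 36943 = ((-12280 + 62720) + 378) + 36943 = (50440 + 378) + 36943 = 50818 + 36943 = 87761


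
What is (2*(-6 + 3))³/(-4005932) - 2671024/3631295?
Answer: -2674789038662/3636680210485 ≈ -0.73550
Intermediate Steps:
(2*(-6 + 3))³/(-4005932) - 2671024/3631295 = (2*(-3))³*(-1/4005932) - 2671024*1/3631295 = (-6)³*(-1/4005932) - 2671024/3631295 = -216*(-1/4005932) - 2671024/3631295 = 54/1001483 - 2671024/3631295 = -2674789038662/3636680210485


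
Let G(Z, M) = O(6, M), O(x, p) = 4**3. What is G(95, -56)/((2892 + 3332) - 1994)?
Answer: 32/2115 ≈ 0.015130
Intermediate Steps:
O(x, p) = 64
G(Z, M) = 64
G(95, -56)/((2892 + 3332) - 1994) = 64/((2892 + 3332) - 1994) = 64/(6224 - 1994) = 64/4230 = 64*(1/4230) = 32/2115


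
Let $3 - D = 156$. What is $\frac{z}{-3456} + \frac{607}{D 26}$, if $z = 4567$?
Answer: $- \frac{1125851}{763776} \approx -1.4741$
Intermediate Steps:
$D = -153$ ($D = 3 - 156 = -153$)
$\frac{z}{-3456} + \frac{607}{D 26} = \frac{4567}{-3456} + \frac{607}{\left(-153\right) 26} = 4567 \left(- \frac{1}{3456}\right) + \frac{607}{-3978} = - \frac{4567}{3456} + 607 \left(- \frac{1}{3978}\right) = - \frac{4567}{3456} - \frac{607}{3978} = - \frac{1125851}{763776}$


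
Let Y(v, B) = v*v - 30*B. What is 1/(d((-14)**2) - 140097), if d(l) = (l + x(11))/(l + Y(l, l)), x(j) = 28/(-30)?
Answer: -35070/4913201581 ≈ -7.1379e-6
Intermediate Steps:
Y(v, B) = v**2 - 30*B
x(j) = -14/15 (x(j) = 28*(-1/30) = -14/15)
d(l) = (-14/15 + l)/(l**2 - 29*l) (d(l) = (l - 14/15)/(l + (l**2 - 30*l)) = (-14/15 + l)/(l**2 - 29*l))
1/(d((-14)**2) - 140097) = 1/((-14/15 + (-14)**2)/(((-14)**2)*(-29 + (-14)**2)) - 140097) = 1/((-14/15 + 196)/(196*(-29 + 196)) - 140097) = 1/((1/196)*(2926/15)/167 - 140097) = 1/((1/196)*(1/167)*(2926/15) - 140097) = 1/(209/35070 - 140097) = 1/(-4913201581/35070) = -35070/4913201581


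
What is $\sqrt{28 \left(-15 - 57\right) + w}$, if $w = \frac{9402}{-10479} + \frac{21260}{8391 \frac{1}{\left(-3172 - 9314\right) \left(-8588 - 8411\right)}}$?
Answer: $\frac{\sqrt{51330644683384498397826}}{9769921} \approx 23190.0$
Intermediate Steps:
$w = \frac{5253966445923042}{9769921}$ ($w = 9402 \left(- \frac{1}{10479}\right) + \frac{21260}{8391 \frac{1}{\left(-12486\right) \left(-16999\right)}} = - \frac{3134}{3493} + \frac{21260}{8391 \cdot \frac{1}{212249514}} = - \frac{3134}{3493} + \frac{21260}{\frac{2797}{70749838}} = - \frac{3134}{3493} + 21260 \cdot \frac{70749838}{2797} = - \frac{3134}{3493} + \frac{1504141555880}{2797} = \frac{5253966445923042}{9769921} \approx 5.3777 \cdot 10^{8}$)
$\sqrt{28 \left(-15 - 57\right) + w} = \sqrt{28 \left(-15 - 57\right) + \frac{5253966445923042}{9769921}} = \sqrt{28 \left(-72\right) + \frac{5253966445923042}{9769921}} = \sqrt{-2016 + \frac{5253966445923042}{9769921}} = \sqrt{\frac{5253946749762306}{9769921}} = \frac{\sqrt{51330644683384498397826}}{9769921}$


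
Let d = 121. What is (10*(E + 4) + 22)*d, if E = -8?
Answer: -2178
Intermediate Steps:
(10*(E + 4) + 22)*d = (10*(-8 + 4) + 22)*121 = (10*(-4) + 22)*121 = (-40 + 22)*121 = -18*121 = -2178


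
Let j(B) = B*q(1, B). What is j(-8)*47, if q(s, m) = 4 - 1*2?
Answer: -752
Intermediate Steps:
q(s, m) = 2 (q(s, m) = 4 - 2 = 2)
j(B) = 2*B (j(B) = B*2 = 2*B)
j(-8)*47 = (2*(-8))*47 = -16*47 = -752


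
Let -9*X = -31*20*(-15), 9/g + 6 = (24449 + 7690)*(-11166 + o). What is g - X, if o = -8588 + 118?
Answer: 652117456991/631081410 ≈ 1033.3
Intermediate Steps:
o = -8470
g = -3/210360470 (g = 9/(-6 + (24449 + 7690)*(-11166 - 8470)) = 9/(-6 + 32139*(-19636)) = 9/(-6 - 631081404) = 9/(-631081410) = 9*(-1/631081410) = -3/210360470 ≈ -1.4261e-8)
X = -3100/3 (X = -(-31*20)*(-15)/9 = -(-620)*(-15)/9 = -⅑*9300 = -3100/3 ≈ -1033.3)
g - X = -3/210360470 - 1*(-3100/3) = -3/210360470 + 3100/3 = 652117456991/631081410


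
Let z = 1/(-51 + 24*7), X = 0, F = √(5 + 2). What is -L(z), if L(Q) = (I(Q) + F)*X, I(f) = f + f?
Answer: 0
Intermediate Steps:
I(f) = 2*f
F = √7 ≈ 2.6458
z = 1/117 (z = 1/(-51 + 168) = 1/117 ≈ 0.0085470)
L(Q) = 0 (L(Q) = (2*Q + √7)*0 = (√7 + 2*Q)*0 = 0)
-L(z) = -1*0 = 0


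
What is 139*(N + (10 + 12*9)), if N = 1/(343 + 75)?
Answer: 6856175/418 ≈ 16402.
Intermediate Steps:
N = 1/418 ≈ 0.0023923
139*(N + (10 + 12*9)) = 139*(1/418 + (10 + 12*9)) = 139*(1/418 + (10 + 108)) = 139*(1/418 + 118) = 139*(49325/418) = 6856175/418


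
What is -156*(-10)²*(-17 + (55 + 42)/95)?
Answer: 4736160/19 ≈ 2.4927e+5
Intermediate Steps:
-156*(-10)²*(-17 + (55 + 42)/95) = -15600*(-17 + 97*(1/95)) = -15600*(-17 + 97/95) = -15600*(-1518)/95 = -156*(-30360/19) = 4736160/19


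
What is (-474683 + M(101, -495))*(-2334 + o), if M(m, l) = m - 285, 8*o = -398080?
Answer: 24737721498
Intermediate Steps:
o = -49760 (o = (⅛)*(-398080) = -49760)
M(m, l) = -285 + m
(-474683 + M(101, -495))*(-2334 + o) = (-474683 + (-285 + 101))*(-2334 - 49760) = (-474683 - 184)*(-52094) = -474867*(-52094) = 24737721498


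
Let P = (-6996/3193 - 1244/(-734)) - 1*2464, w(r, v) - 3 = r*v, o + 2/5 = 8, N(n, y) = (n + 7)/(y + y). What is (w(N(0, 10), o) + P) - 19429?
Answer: -1282442250277/58591550 ≈ -21888.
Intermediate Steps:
N(n, y) = (7 + n)/(2*y) (N(n, y) = (7 + n)/((2*y)) = (7 + n)*(1/(2*y)) = (7 + n)/(2*y))
o = 38/5 (o = -⅖ + 8 = 38/5 ≈ 7.6000)
w(r, v) = 3 + r*v
P = -2887973070/1171831 (P = (-6996*1/3193 - 1244*(-1/734)) - 2464 = (-6996/3193 + 622/367) - 2464 = -581486/1171831 - 2464 = -2887973070/1171831 ≈ -2464.5)
(w(N(0, 10), o) + P) - 19429 = ((3 + ((½)*(7 + 0)/10)*(38/5)) - 2887973070/1171831) - 19429 = ((3 + ((½)*(⅒)*7)*(38/5)) - 2887973070/1171831) - 19429 = ((3 + (7/20)*(38/5)) - 2887973070/1171831) - 19429 = ((3 + 133/50) - 2887973070/1171831) - 19429 = (283/50 - 2887973070/1171831) - 19429 = -144067025327/58591550 - 19429 = -1282442250277/58591550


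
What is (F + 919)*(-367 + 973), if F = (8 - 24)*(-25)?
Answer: 799314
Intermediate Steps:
F = 400 (F = -16*(-25) = 400)
(F + 919)*(-367 + 973) = (400 + 919)*(-367 + 973) = 1319*606 = 799314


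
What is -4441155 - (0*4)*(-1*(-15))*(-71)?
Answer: -4441155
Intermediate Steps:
-4441155 - (0*4)*(-1*(-15))*(-71) = -4441155 - 0*15*(-71) = -4441155 - 0*(-71) = -4441155 - 1*0 = -4441155 + 0 = -4441155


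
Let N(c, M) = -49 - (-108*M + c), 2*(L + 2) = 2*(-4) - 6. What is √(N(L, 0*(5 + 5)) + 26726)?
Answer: √26686 ≈ 163.36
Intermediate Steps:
L = -9 (L = -2 + (2*(-4) - 6)/2 = -2 + (-8 - 6)/2 = -2 + (½)*(-14) = -2 - 7 = -9)
N(c, M) = -49 - c + 108*M (N(c, M) = -49 - (c - 108*M) = -49 + (-c + 108*M) = -49 - c + 108*M)
√(N(L, 0*(5 + 5)) + 26726) = √((-49 - 1*(-9) + 108*(0*(5 + 5))) + 26726) = √((-49 + 9 + 108*(0*10)) + 26726) = √((-49 + 9 + 108*0) + 26726) = √((-49 + 9 + 0) + 26726) = √(-40 + 26726) = √26686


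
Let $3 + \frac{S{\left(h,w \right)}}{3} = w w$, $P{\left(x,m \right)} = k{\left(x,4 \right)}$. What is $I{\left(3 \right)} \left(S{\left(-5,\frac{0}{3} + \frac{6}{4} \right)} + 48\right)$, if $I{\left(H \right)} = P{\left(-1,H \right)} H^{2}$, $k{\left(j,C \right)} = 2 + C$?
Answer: $\frac{4941}{2} \approx 2470.5$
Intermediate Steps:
$P{\left(x,m \right)} = 6$ ($P{\left(x,m \right)} = 2 + 4 = 6$)
$I{\left(H \right)} = 6 H^{2}$
$S{\left(h,w \right)} = -9 + 3 w^{2}$ ($S{\left(h,w \right)} = -9 + 3 w w = -9 + 3 w^{2}$)
$I{\left(3 \right)} \left(S{\left(-5,\frac{0}{3} + \frac{6}{4} \right)} + 48\right) = 6 \cdot 3^{2} \left(\left(-9 + 3 \left(\frac{0}{3} + \frac{6}{4}\right)^{2}\right) + 48\right) = 6 \cdot 9 \left(\left(-9 + 3 \left(0 \cdot \frac{1}{3} + 6 \cdot \frac{1}{4}\right)^{2}\right) + 48\right) = 54 \left(\left(-9 + 3 \left(0 + \frac{3}{2}\right)^{2}\right) + 48\right) = 54 \left(\left(-9 + 3 \left(\frac{3}{2}\right)^{2}\right) + 48\right) = 54 \left(\left(-9 + 3 \cdot \frac{9}{4}\right) + 48\right) = 54 \left(\left(-9 + \frac{27}{4}\right) + 48\right) = 54 \left(- \frac{9}{4} + 48\right) = 54 \cdot \frac{183}{4} = \frac{4941}{2}$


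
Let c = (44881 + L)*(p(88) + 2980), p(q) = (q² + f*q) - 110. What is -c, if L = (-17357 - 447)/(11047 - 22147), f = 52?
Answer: -378380548588/555 ≈ -6.8177e+8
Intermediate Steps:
L = 4451/2775 (L = -17804/(-11100) = -17804*(-1/11100) = 4451/2775 ≈ 1.6040)
p(q) = -110 + q² + 52*q (p(q) = (q² + 52*q) - 110 = -110 + q² + 52*q)
c = 378380548588/555 (c = (44881 + 4451/2775)*((-110 + 88² + 52*88) + 2980) = 124549226*((-110 + 7744 + 4576) + 2980)/2775 = 124549226*(12210 + 2980)/2775 = (124549226/2775)*15190 = 378380548588/555 ≈ 6.8177e+8)
-c = -1*378380548588/555 = -378380548588/555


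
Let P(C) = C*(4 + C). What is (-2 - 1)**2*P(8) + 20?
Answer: 884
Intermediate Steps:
(-2 - 1)**2*P(8) + 20 = (-2 - 1)**2*(8*(4 + 8)) + 20 = (-3)**2*(8*12) + 20 = 9*96 + 20 = 864 + 20 = 884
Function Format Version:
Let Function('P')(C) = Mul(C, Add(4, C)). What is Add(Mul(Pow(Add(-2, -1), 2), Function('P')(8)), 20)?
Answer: 884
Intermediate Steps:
Add(Mul(Pow(Add(-2, -1), 2), Function('P')(8)), 20) = Add(Mul(Pow(Add(-2, -1), 2), Mul(8, Add(4, 8))), 20) = Add(Mul(Pow(-3, 2), Mul(8, 12)), 20) = Add(Mul(9, 96), 20) = Add(864, 20) = 884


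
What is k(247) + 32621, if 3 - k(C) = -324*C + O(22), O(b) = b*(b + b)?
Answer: 111684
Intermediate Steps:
O(b) = 2*b**2 (O(b) = b*(2*b) = 2*b**2)
k(C) = -965 + 324*C (k(C) = 3 - (-324*C + 2*22**2) = 3 - (-324*C + 2*484) = 3 - (-324*C + 968) = 3 - (968 - 324*C) = 3 + (-968 + 324*C) = -965 + 324*C)
k(247) + 32621 = (-965 + 324*247) + 32621 = (-965 + 80028) + 32621 = 79063 + 32621 = 111684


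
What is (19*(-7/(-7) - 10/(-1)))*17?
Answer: 3553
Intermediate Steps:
(19*(-7/(-7) - 10/(-1)))*17 = (19*(-7*(-⅐) - 10*(-1)))*17 = (19*(1 + 10))*17 = (19*11)*17 = 209*17 = 3553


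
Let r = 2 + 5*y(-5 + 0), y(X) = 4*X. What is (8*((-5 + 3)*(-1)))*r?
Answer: -1568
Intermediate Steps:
r = -98 (r = 2 + 5*(4*(-5 + 0)) = 2 + 5*(4*(-5)) = 2 + 5*(-20) = 2 - 100 = -98)
(8*((-5 + 3)*(-1)))*r = (8*((-5 + 3)*(-1)))*(-98) = (8*(-2*(-1)))*(-98) = (8*2)*(-98) = 16*(-98) = -1568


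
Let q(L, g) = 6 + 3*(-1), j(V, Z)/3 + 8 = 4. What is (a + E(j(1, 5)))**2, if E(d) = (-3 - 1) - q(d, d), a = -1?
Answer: 64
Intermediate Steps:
j(V, Z) = -12 (j(V, Z) = -24 + 3*4 = -24 + 12 = -12)
q(L, g) = 3 (q(L, g) = 6 - 3 = 3)
E(d) = -7 (E(d) = (-3 - 1) - 1*3 = -4 - 3 = -7)
(a + E(j(1, 5)))**2 = (-1 - 7)**2 = (-8)**2 = 64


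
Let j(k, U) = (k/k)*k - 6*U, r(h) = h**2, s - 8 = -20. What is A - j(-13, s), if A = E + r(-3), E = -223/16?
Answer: -1023/16 ≈ -63.938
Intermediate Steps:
E = -223/16 (E = -223*1/16 = -223/16 ≈ -13.938)
s = -12 (s = 8 - 20 = -12)
j(k, U) = k - 6*U (j(k, U) = 1*k - 6*U = k - 6*U)
A = -79/16 (A = -223/16 + (-3)**2 = -223/16 + 9 = -79/16 ≈ -4.9375)
A - j(-13, s) = -79/16 - (-13 - 6*(-12)) = -79/16 - (-13 + 72) = -79/16 - 1*59 = -79/16 - 59 = -1023/16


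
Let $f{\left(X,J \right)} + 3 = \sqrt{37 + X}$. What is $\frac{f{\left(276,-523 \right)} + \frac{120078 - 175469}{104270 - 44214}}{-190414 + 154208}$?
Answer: $\frac{235559}{2174387536} - \frac{\sqrt{313}}{36206} \approx -0.00038031$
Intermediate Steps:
$f{\left(X,J \right)} = -3 + \sqrt{37 + X}$
$\frac{f{\left(276,-523 \right)} + \frac{120078 - 175469}{104270 - 44214}}{-190414 + 154208} = \frac{\left(-3 + \sqrt{37 + 276}\right) + \frac{120078 - 175469}{104270 - 44214}}{-190414 + 154208} = \frac{\left(-3 + \sqrt{313}\right) - \frac{55391}{60056}}{-36206} = \left(\left(-3 + \sqrt{313}\right) - \frac{55391}{60056}\right) \left(- \frac{1}{36206}\right) = \left(- \frac{235559}{60056} + \sqrt{313}\right) \left(- \frac{1}{36206}\right) = \frac{235559}{2174387536} - \frac{\sqrt{313}}{36206}$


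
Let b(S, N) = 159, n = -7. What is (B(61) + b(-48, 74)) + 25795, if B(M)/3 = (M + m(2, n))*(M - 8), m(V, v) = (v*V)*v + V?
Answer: 51553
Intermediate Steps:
m(V, v) = V + V*v**2 (m(V, v) = (V*v)*v + V = V*v**2 + V = V + V*v**2)
B(M) = 3*(-8 + M)*(100 + M) (B(M) = 3*((M + 2*(1 + (-7)**2))*(M - 8)) = 3*((M + 2*(1 + 49))*(-8 + M)) = 3*((M + 2*50)*(-8 + M)) = 3*((M + 100)*(-8 + M)) = 3*((100 + M)*(-8 + M)) = 3*((-8 + M)*(100 + M)) = 3*(-8 + M)*(100 + M))
(B(61) + b(-48, 74)) + 25795 = ((-2400 + 3*61**2 + 276*61) + 159) + 25795 = ((-2400 + 3*3721 + 16836) + 159) + 25795 = ((-2400 + 11163 + 16836) + 159) + 25795 = (25599 + 159) + 25795 = 25758 + 25795 = 51553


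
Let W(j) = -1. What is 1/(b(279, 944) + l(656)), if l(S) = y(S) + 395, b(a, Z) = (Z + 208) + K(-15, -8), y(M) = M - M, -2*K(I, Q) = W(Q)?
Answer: 2/3095 ≈ 0.00064620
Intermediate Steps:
K(I, Q) = 1/2 (K(I, Q) = -1/2*(-1) = 1/2)
y(M) = 0
b(a, Z) = 417/2 + Z (b(a, Z) = (Z + 208) + 1/2 = (208 + Z) + 1/2 = 417/2 + Z)
l(S) = 395 (l(S) = 0 + 395 = 395)
1/(b(279, 944) + l(656)) = 1/((417/2 + 944) + 395) = 1/(2305/2 + 395) = 1/(3095/2) = 2/3095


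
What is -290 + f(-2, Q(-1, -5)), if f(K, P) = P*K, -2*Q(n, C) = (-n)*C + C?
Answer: -300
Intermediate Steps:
Q(n, C) = -C/2 + C*n/2 (Q(n, C) = -((-n)*C + C)/2 = -(-C*n + C)/2 = -(C - C*n)/2 = -C/2 + C*n/2)
f(K, P) = K*P
-290 + f(-2, Q(-1, -5)) = -290 - (-5)*(-1 - 1) = -290 - (-5)*(-2) = -290 - 2*5 = -290 - 10 = -300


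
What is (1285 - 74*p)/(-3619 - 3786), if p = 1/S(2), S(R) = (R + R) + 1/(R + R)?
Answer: -21549/125885 ≈ -0.17118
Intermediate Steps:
S(R) = 1/(2*R) + 2*R (S(R) = 2*R + 1/(2*R) = 1/(2*R) + 2*R)
p = 4/17 (p = 1/((½)/2 + 2*2) = 1/((½)*(½) + 4) = 1/(¼ + 4) = 1/(17/4) = 4/17 ≈ 0.23529)
(1285 - 74*p)/(-3619 - 3786) = (1285 - 74*4/17)/(-3619 - 3786) = (1285 - 296/17)/(-7405) = (21549/17)*(-1/7405) = -21549/125885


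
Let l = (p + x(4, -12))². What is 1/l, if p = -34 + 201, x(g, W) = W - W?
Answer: 1/27889 ≈ 3.5856e-5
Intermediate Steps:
x(g, W) = 0
p = 167
l = 27889 (l = (167 + 0)² = 167² = 27889)
1/l = 1/27889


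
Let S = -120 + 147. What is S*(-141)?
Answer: -3807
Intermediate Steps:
S = 27
S*(-141) = 27*(-141) = -3807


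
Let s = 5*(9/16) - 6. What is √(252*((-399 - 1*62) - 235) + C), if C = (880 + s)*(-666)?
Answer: 3*I*√1349954/4 ≈ 871.41*I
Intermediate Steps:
s = -51/16 (s = 5*(9*(1/16)) - 6 = 5*(9/16) - 6 = 45/16 - 6 = -51/16 ≈ -3.1875)
C = -4671657/8 (C = (880 - 51/16)*(-666) = (14029/16)*(-666) = -4671657/8 ≈ -5.8396e+5)
√(252*((-399 - 1*62) - 235) + C) = √(252*((-399 - 1*62) - 235) - 4671657/8) = √(252*((-399 - 62) - 235) - 4671657/8) = √(252*(-461 - 235) - 4671657/8) = √(252*(-696) - 4671657/8) = √(-175392 - 4671657/8) = √(-6074793/8) = 3*I*√1349954/4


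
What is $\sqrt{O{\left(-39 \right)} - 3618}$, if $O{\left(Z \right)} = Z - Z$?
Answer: $3 i \sqrt{402} \approx 60.15 i$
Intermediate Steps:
$O{\left(Z \right)} = 0$
$\sqrt{O{\left(-39 \right)} - 3618} = \sqrt{0 - 3618} = \sqrt{-3618} = 3 i \sqrt{402}$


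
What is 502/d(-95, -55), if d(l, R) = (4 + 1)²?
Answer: 502/25 ≈ 20.080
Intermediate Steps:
d(l, R) = 25 (d(l, R) = 5² = 25)
502/d(-95, -55) = 502/25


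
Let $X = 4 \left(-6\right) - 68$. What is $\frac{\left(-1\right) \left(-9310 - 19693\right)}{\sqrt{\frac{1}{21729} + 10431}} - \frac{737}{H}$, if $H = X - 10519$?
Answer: $\frac{737}{10611} + \frac{29003 \sqrt{12312477102}}{11332760} \approx 284.04$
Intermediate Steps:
$X = -92$ ($X = -24 - 68 = -92$)
$H = -10611$ ($H = -92 - 10519 = -10611$)
$\frac{\left(-1\right) \left(-9310 - 19693\right)}{\sqrt{\frac{1}{21729} + 10431}} - \frac{737}{H} = \frac{\left(-1\right) \left(-9310 - 19693\right)}{\sqrt{\frac{1}{21729} + 10431}} - \frac{737}{-10611} = \frac{\left(-1\right) \left(-29003\right)}{\sqrt{\frac{1}{21729} + 10431}} - - \frac{737}{10611} = \frac{29003}{\sqrt{\frac{226655200}{21729}}} + \frac{737}{10611} = \frac{29003}{\frac{20}{21729} \sqrt{12312477102}} + \frac{737}{10611} = 29003 \frac{\sqrt{12312477102}}{11332760} + \frac{737}{10611} = \frac{29003 \sqrt{12312477102}}{11332760} + \frac{737}{10611} = \frac{737}{10611} + \frac{29003 \sqrt{12312477102}}{11332760}$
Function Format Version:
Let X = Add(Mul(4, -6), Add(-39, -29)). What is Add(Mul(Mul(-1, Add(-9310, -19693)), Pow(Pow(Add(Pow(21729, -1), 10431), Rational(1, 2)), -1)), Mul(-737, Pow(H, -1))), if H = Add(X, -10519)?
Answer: Add(Rational(737, 10611), Mul(Rational(29003, 11332760), Pow(12312477102, Rational(1, 2)))) ≈ 284.04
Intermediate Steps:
X = -92 (X = Add(-24, -68) = -92)
H = -10611 (H = Add(-92, -10519) = -10611)
Add(Mul(Mul(-1, Add(-9310, -19693)), Pow(Pow(Add(Pow(21729, -1), 10431), Rational(1, 2)), -1)), Mul(-737, Pow(H, -1))) = Add(Mul(Mul(-1, Add(-9310, -19693)), Pow(Pow(Add(Pow(21729, -1), 10431), Rational(1, 2)), -1)), Mul(-737, Pow(-10611, -1))) = Add(Mul(Mul(-1, -29003), Pow(Pow(Add(Rational(1, 21729), 10431), Rational(1, 2)), -1)), Mul(-737, Rational(-1, 10611))) = Add(Mul(29003, Pow(Pow(Rational(226655200, 21729), Rational(1, 2)), -1)), Rational(737, 10611)) = Add(Mul(29003, Pow(Mul(Rational(20, 21729), Pow(12312477102, Rational(1, 2))), -1)), Rational(737, 10611)) = Add(Mul(29003, Mul(Rational(1, 11332760), Pow(12312477102, Rational(1, 2)))), Rational(737, 10611)) = Add(Mul(Rational(29003, 11332760), Pow(12312477102, Rational(1, 2))), Rational(737, 10611)) = Add(Rational(737, 10611), Mul(Rational(29003, 11332760), Pow(12312477102, Rational(1, 2))))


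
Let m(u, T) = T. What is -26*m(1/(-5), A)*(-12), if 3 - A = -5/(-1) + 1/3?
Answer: -728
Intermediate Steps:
A = -7/3 (A = 3 - (-5/(-1) + 1/3) = 3 - (-5*(-1) + 1*(1/3)) = 3 - (5 + 1/3) = 3 - 1*16/3 = 3 - 16/3 = -7/3 ≈ -2.3333)
-26*m(1/(-5), A)*(-12) = -26*(-7/3)*(-12) = (182/3)*(-12) = -728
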